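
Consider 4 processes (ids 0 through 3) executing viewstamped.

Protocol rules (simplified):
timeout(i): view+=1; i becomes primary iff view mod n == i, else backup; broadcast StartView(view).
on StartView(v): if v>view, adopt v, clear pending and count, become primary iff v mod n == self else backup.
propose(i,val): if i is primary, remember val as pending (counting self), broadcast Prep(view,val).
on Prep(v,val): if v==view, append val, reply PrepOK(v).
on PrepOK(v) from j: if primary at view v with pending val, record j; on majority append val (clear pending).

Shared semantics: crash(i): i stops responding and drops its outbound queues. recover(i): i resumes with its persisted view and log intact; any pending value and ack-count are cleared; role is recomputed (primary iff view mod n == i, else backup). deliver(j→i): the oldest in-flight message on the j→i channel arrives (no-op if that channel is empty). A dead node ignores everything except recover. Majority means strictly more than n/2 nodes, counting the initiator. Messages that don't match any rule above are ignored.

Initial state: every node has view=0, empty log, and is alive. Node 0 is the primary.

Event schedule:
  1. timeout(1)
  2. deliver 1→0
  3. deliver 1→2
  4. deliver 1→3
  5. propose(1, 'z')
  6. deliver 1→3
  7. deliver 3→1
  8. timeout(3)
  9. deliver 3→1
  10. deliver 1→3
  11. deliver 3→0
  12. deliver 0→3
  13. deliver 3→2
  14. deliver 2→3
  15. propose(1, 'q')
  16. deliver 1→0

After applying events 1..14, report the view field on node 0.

2

e1 timeout(1): 1[prim,v=1,-]
e2 deliver 1→0: 0[back,v=1,-]
e3 deliver 1→2: 2[back,v=1,-]
e4 deliver 1→3: 3[back,v=1,-]
e5 propose(1,'z'): ·
e6 deliver 1→3: 3[back,v=1,z]
e7 deliver 3→1: ·
e8 timeout(3): 3[back,v=2,z]
e9 deliver 3→1: 1[back,v=2,-]
e10 deliver 1→3: ·
e11 deliver 3→0: 0[back,v=2,-]
e12 deliver 0→3: ·
e13 deliver 3→2: 2[prim,v=2,-]
e14 deliver 2→3: ·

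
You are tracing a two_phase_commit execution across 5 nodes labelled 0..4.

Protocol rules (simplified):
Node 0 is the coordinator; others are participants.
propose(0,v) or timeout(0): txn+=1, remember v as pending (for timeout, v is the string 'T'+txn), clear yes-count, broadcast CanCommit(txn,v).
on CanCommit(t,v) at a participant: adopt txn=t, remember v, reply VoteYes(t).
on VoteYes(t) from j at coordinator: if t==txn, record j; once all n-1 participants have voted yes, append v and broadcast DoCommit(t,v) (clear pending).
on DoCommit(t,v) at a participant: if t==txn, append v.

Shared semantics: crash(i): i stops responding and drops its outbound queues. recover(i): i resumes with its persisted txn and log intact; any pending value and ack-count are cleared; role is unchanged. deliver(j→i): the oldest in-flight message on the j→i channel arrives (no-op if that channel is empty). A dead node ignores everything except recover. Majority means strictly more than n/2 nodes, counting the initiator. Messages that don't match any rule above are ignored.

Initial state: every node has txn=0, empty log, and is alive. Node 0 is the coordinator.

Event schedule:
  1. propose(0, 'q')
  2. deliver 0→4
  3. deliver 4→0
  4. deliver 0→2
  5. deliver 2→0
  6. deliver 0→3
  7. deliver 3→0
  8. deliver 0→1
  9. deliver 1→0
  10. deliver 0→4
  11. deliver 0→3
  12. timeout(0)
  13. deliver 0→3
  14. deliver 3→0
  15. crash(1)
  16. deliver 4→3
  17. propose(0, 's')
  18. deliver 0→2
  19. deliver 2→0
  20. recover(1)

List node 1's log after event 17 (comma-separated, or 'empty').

e1 propose(0,'q'): 0[coor,t=1,-]
e2 deliver 0→4: 4[part,t=1,-]
e3 deliver 4→0: ·
e4 deliver 0→2: 2[part,t=1,-]
e5 deliver 2→0: ·
e6 deliver 0→3: 3[part,t=1,-]
e7 deliver 3→0: ·
e8 deliver 0→1: 1[part,t=1,-]
e9 deliver 1→0: 0[coor,t=1,q]
e10 deliver 0→4: 4[part,t=1,q]
e11 deliver 0→3: 3[part,t=1,q]
e12 timeout(0): 0[coor,t=2,q]
e13 deliver 0→3: 3[part,t=2,q]
e14 deliver 3→0: ·
e15 crash(1): 1[✗part,t=1,-]
e16 deliver 4→3: ·
e17 propose(0,'s'): 0[coor,t=3,q]

empty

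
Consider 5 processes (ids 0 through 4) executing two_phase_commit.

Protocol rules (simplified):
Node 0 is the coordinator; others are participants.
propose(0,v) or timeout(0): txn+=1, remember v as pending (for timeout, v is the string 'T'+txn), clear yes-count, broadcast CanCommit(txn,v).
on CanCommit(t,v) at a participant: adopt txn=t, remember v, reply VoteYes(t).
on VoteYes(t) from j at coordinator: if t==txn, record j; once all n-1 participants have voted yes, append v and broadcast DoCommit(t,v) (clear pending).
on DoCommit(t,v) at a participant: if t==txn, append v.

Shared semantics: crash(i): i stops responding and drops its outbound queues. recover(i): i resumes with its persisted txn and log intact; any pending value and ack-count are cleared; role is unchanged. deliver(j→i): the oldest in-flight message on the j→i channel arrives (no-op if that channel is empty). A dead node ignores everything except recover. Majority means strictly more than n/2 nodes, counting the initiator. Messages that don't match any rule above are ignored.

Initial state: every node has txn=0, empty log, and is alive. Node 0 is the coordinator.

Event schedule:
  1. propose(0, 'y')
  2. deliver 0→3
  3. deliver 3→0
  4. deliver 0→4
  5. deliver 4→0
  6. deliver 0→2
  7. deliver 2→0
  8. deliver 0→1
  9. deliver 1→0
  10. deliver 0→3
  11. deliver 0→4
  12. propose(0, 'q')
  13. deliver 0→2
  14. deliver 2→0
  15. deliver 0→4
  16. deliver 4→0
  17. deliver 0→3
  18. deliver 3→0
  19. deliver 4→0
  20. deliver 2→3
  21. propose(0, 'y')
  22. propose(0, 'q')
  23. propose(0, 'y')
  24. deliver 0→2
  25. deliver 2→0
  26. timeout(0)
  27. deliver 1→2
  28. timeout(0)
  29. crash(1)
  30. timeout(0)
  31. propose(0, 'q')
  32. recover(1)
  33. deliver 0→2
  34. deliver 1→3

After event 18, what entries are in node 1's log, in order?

empty

1. propose(0,'y'):  <0:coor t1 ->
2. deliver 0→3:  <3:part t1 ->
3. deliver 3→0:  nop
4. deliver 0→4:  <4:part t1 ->
5. deliver 4→0:  nop
6. deliver 0→2:  <2:part t1 ->
7. deliver 2→0:  nop
8. deliver 0→1:  <1:part t1 ->
9. deliver 1→0:  <0:coor t1 y>
10. deliver 0→3:  <3:part t1 y>
11. deliver 0→4:  <4:part t1 y>
12. propose(0,'q'):  <0:coor t2 y>
13. deliver 0→2:  <2:part t1 y>
14. deliver 2→0:  nop
15. deliver 0→4:  <4:part t2 y>
16. deliver 4→0:  nop
17. deliver 0→3:  <3:part t2 y>
18. deliver 3→0:  nop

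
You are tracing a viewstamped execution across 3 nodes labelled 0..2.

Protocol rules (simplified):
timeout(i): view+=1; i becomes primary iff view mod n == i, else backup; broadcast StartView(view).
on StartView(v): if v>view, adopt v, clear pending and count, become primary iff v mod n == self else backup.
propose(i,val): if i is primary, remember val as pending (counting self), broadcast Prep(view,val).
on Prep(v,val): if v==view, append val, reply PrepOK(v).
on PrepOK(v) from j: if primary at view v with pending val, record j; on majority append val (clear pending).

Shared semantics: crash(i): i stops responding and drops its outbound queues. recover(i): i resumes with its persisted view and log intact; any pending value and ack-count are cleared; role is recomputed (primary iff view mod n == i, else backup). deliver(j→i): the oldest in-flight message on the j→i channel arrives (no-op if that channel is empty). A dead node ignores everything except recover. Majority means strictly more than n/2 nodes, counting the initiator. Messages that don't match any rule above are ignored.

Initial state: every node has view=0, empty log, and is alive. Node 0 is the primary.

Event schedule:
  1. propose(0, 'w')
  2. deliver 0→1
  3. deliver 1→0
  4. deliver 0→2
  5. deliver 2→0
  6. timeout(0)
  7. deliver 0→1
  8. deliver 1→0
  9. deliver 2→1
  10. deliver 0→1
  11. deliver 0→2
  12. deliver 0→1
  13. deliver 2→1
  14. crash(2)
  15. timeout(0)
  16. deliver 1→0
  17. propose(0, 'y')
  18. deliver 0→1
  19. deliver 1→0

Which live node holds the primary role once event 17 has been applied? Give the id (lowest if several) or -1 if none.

1

after 1 — propose(0,'w'): ·
after 2 — deliver 0→1: n1:back/v0/[w]
after 3 — deliver 1→0: n0:prim/v0/[w]
after 4 — deliver 0→2: n2:back/v0/[w]
after 5 — deliver 2→0: ·
after 6 — timeout(0): n0:back/v1/[w]
after 7 — deliver 0→1: n1:prim/v1/[w]
after 8 — deliver 1→0: ·
after 9 — deliver 2→1: ·
after 10 — deliver 0→1: ·
after 11 — deliver 0→2: n2:back/v1/[w]
after 12 — deliver 0→1: ·
after 13 — deliver 2→1: ·
after 14 — crash(2): n2:✗back/v1/[w]
after 15 — timeout(0): n0:back/v2/[w]
after 16 — deliver 1→0: ·
after 17 — propose(0,'y'): ·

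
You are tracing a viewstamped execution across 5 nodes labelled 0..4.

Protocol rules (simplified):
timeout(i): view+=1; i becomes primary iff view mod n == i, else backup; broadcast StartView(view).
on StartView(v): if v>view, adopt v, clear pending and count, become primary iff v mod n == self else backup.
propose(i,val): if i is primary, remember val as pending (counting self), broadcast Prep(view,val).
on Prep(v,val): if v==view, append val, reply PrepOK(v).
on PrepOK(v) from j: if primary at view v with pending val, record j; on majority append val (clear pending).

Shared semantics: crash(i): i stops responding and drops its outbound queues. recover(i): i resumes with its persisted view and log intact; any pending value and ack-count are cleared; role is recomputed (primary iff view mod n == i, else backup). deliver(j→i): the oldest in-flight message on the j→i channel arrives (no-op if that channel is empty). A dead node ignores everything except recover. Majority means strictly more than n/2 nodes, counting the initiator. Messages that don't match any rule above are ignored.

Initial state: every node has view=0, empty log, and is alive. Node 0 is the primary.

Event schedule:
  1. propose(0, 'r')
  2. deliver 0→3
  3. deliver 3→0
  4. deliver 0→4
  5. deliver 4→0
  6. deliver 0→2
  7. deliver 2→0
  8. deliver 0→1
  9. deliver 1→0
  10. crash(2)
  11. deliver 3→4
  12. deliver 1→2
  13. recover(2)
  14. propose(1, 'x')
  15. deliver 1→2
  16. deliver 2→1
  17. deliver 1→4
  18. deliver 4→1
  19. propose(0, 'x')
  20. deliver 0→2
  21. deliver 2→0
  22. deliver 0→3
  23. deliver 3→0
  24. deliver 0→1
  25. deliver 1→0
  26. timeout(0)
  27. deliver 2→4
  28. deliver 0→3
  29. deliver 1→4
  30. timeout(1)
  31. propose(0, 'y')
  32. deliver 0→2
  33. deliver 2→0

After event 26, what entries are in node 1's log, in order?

[1] propose(0,'r') → ∅
[2] deliver 0→3 → N3(back v0 [r])
[3] deliver 3→0 → ∅
[4] deliver 0→4 → N4(back v0 [r])
[5] deliver 4→0 → N0(prim v0 [r])
[6] deliver 0→2 → N2(back v0 [r])
[7] deliver 2→0 → ∅
[8] deliver 0→1 → N1(back v0 [r])
[9] deliver 1→0 → ∅
[10] crash(2) → N2(✗back v0 [r])
[11] deliver 3→4 → ∅
[12] deliver 1→2 → ∅
[13] recover(2) → N2(back v0 [r])
[14] propose(1,'x') → ∅
[15] deliver 1→2 → ∅
[16] deliver 2→1 → ∅
[17] deliver 1→4 → ∅
[18] deliver 4→1 → ∅
[19] propose(0,'x') → ∅
[20] deliver 0→2 → N2(back v0 [r,x])
[21] deliver 2→0 → ∅
[22] deliver 0→3 → N3(back v0 [r,x])
[23] deliver 3→0 → N0(prim v0 [r,x])
[24] deliver 0→1 → N1(back v0 [r,x])
[25] deliver 1→0 → ∅
[26] timeout(0) → N0(back v1 [r,x])

r,x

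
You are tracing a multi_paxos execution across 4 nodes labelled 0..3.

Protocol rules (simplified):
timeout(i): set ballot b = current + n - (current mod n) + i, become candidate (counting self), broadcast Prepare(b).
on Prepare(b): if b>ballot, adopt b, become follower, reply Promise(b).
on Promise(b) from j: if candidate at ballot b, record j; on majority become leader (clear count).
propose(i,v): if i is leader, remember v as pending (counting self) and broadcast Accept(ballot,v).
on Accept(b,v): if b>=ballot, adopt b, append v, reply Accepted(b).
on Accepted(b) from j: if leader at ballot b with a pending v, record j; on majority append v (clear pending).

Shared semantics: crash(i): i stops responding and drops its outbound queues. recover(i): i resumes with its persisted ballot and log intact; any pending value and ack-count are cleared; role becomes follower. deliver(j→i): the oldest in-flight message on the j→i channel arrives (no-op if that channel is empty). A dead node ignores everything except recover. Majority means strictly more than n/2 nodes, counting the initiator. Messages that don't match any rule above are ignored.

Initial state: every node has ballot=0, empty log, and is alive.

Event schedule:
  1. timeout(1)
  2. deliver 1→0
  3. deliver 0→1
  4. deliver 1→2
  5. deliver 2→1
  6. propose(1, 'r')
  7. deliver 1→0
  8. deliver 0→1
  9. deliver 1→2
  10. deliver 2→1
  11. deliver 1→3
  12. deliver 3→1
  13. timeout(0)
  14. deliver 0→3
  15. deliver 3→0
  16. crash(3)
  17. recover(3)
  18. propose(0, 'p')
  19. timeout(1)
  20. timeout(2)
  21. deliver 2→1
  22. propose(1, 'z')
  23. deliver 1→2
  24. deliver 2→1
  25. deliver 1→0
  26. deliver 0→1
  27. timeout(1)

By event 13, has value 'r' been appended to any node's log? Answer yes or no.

1. timeout(1):  <1:cand b5 ->
2. deliver 1→0:  <0:foll b5 ->
3. deliver 0→1:  nop
4. deliver 1→2:  <2:foll b5 ->
5. deliver 2→1:  <1:lead b5 ->
6. propose(1,'r'):  nop
7. deliver 1→0:  <0:foll b5 r>
8. deliver 0→1:  nop
9. deliver 1→2:  <2:foll b5 r>
10. deliver 2→1:  <1:lead b5 r>
11. deliver 1→3:  <3:foll b5 ->
12. deliver 3→1:  nop
13. timeout(0):  <0:cand b8 r>

yes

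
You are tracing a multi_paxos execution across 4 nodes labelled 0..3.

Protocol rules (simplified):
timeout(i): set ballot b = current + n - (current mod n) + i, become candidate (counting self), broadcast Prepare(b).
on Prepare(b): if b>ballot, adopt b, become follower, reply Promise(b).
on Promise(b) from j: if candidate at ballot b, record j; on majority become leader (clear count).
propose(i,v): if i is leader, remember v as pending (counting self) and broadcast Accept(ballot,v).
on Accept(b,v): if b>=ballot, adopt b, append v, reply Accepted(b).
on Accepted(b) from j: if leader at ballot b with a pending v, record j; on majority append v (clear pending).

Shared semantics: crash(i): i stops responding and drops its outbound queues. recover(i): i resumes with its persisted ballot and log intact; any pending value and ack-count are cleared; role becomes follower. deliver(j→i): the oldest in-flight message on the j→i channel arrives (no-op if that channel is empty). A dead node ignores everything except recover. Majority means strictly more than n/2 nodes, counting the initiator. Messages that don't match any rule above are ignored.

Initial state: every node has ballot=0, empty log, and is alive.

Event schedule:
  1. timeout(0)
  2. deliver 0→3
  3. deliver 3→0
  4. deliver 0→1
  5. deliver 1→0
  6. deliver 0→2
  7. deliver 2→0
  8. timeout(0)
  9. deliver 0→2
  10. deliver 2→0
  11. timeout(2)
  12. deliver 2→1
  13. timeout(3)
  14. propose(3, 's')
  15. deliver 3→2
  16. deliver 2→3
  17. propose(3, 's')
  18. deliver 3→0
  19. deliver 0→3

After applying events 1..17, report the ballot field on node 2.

14

[1] timeout(0) → N0(cand b4 [-])
[2] deliver 0→3 → N3(foll b4 [-])
[3] deliver 3→0 → ∅
[4] deliver 0→1 → N1(foll b4 [-])
[5] deliver 1→0 → N0(lead b4 [-])
[6] deliver 0→2 → N2(foll b4 [-])
[7] deliver 2→0 → ∅
[8] timeout(0) → N0(cand b8 [-])
[9] deliver 0→2 → N2(foll b8 [-])
[10] deliver 2→0 → ∅
[11] timeout(2) → N2(cand b14 [-])
[12] deliver 2→1 → N1(foll b14 [-])
[13] timeout(3) → N3(cand b11 [-])
[14] propose(3,'s') → ∅
[15] deliver 3→2 → ∅
[16] deliver 2→3 → N3(foll b14 [-])
[17] propose(3,'s') → ∅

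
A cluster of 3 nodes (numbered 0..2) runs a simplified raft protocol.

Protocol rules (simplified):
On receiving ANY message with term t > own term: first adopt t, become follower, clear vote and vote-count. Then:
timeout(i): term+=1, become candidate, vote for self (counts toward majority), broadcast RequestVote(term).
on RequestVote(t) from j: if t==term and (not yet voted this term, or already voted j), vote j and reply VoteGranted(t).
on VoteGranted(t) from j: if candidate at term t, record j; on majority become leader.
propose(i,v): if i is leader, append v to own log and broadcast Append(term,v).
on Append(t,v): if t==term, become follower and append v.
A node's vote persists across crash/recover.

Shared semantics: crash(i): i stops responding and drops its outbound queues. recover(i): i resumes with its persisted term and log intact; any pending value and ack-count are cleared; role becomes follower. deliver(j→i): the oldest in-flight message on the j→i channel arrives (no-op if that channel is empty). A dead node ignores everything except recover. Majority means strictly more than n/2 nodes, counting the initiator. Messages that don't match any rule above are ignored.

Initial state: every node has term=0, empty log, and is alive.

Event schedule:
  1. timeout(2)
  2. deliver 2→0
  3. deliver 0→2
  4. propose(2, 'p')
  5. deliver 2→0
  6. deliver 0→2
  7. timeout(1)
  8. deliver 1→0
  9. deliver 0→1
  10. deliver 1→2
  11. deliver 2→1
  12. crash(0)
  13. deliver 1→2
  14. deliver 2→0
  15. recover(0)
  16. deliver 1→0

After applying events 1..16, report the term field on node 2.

after 1 — timeout(2): n2:cand/t1/[-]
after 2 — deliver 2→0: n0:foll/t1/[-]
after 3 — deliver 0→2: n2:lead/t1/[-]
after 4 — propose(2,'p'): n2:lead/t1/[p]
after 5 — deliver 2→0: n0:foll/t1/[p]
after 6 — deliver 0→2: ·
after 7 — timeout(1): n1:cand/t1/[-]
after 8 — deliver 1→0: ·
after 9 — deliver 0→1: ·
after 10 — deliver 1→2: ·
after 11 — deliver 2→1: ·
after 12 — crash(0): n0:✗foll/t1/[p]
after 13 — deliver 1→2: ·
after 14 — deliver 2→0: ·
after 15 — recover(0): n0:foll/t1/[p]
after 16 — deliver 1→0: ·

1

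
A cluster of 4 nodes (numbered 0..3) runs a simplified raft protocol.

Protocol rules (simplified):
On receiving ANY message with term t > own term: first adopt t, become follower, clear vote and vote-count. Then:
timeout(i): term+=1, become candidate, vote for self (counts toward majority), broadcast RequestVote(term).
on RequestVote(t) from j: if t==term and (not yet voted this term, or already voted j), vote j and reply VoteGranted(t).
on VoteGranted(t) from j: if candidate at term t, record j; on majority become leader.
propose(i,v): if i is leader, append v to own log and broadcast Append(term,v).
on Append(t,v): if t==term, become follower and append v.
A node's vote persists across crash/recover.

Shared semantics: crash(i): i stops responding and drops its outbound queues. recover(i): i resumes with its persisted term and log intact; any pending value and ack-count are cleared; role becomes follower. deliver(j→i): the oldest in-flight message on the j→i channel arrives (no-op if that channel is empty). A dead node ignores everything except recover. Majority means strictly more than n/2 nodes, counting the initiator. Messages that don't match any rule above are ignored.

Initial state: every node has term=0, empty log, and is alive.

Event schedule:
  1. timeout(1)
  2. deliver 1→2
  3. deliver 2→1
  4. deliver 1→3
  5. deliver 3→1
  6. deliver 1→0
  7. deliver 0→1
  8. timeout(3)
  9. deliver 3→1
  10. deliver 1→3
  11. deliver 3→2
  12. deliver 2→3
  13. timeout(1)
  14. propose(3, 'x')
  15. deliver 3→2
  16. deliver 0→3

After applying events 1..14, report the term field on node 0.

after 1 — timeout(1): n1:cand/t1/[-]
after 2 — deliver 1→2: n2:foll/t1/[-]
after 3 — deliver 2→1: ·
after 4 — deliver 1→3: n3:foll/t1/[-]
after 5 — deliver 3→1: n1:lead/t1/[-]
after 6 — deliver 1→0: n0:foll/t1/[-]
after 7 — deliver 0→1: ·
after 8 — timeout(3): n3:cand/t2/[-]
after 9 — deliver 3→1: n1:foll/t2/[-]
after 10 — deliver 1→3: ·
after 11 — deliver 3→2: n2:foll/t2/[-]
after 12 — deliver 2→3: n3:lead/t2/[-]
after 13 — timeout(1): n1:cand/t3/[-]
after 14 — propose(3,'x'): n3:lead/t2/[x]

1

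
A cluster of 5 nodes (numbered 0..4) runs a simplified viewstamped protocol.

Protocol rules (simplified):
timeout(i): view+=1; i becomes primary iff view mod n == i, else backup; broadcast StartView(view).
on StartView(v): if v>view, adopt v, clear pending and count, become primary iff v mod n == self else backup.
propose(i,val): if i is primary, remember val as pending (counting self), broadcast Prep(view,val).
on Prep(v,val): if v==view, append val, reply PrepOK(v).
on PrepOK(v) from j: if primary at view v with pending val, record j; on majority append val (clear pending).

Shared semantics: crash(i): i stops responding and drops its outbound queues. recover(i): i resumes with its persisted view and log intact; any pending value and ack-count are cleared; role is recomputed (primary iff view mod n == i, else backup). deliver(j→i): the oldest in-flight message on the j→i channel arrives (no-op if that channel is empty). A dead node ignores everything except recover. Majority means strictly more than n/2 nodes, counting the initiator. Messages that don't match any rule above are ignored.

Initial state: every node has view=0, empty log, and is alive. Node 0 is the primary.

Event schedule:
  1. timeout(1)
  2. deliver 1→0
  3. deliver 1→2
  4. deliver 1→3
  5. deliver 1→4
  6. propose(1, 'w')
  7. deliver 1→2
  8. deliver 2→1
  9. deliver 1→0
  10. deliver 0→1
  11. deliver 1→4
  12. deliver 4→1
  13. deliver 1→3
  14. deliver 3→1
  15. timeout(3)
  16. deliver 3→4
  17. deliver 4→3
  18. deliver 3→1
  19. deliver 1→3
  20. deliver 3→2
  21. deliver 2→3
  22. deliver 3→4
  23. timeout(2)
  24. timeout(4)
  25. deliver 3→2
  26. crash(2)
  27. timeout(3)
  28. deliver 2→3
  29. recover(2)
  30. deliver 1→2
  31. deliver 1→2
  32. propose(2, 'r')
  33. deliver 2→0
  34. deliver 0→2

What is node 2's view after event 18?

[1] timeout(1) → N1(prim v1 [-])
[2] deliver 1→0 → N0(back v1 [-])
[3] deliver 1→2 → N2(back v1 [-])
[4] deliver 1→3 → N3(back v1 [-])
[5] deliver 1→4 → N4(back v1 [-])
[6] propose(1,'w') → ∅
[7] deliver 1→2 → N2(back v1 [w])
[8] deliver 2→1 → ∅
[9] deliver 1→0 → N0(back v1 [w])
[10] deliver 0→1 → N1(prim v1 [w])
[11] deliver 1→4 → N4(back v1 [w])
[12] deliver 4→1 → ∅
[13] deliver 1→3 → N3(back v1 [w])
[14] deliver 3→1 → ∅
[15] timeout(3) → N3(back v2 [w])
[16] deliver 3→4 → N4(back v2 [w])
[17] deliver 4→3 → ∅
[18] deliver 3→1 → N1(back v2 [w])

1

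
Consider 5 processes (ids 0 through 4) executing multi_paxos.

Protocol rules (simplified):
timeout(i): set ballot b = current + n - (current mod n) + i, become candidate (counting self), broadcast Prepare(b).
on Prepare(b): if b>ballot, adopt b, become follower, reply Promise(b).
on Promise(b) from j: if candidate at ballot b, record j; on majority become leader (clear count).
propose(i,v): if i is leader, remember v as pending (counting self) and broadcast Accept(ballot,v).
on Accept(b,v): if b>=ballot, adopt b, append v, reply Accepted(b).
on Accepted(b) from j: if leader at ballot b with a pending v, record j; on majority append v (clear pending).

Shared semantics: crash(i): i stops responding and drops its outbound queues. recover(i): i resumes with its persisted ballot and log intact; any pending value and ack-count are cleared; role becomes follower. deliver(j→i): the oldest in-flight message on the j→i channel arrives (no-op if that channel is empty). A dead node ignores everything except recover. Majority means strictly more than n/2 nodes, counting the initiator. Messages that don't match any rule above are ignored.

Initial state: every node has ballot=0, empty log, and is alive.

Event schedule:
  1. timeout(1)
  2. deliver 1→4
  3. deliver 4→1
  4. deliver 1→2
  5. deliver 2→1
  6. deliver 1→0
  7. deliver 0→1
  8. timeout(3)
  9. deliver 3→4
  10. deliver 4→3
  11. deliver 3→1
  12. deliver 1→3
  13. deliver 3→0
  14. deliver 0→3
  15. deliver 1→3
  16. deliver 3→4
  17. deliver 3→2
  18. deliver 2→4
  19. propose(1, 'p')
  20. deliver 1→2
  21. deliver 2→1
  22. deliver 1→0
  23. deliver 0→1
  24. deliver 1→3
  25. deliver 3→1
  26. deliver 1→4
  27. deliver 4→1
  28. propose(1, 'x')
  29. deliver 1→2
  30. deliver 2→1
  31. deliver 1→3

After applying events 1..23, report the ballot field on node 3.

after 1 — timeout(1): n1:cand/b6/[-]
after 2 — deliver 1→4: n4:foll/b6/[-]
after 3 — deliver 4→1: ·
after 4 — deliver 1→2: n2:foll/b6/[-]
after 5 — deliver 2→1: n1:lead/b6/[-]
after 6 — deliver 1→0: n0:foll/b6/[-]
after 7 — deliver 0→1: ·
after 8 — timeout(3): n3:cand/b8/[-]
after 9 — deliver 3→4: n4:foll/b8/[-]
after 10 — deliver 4→3: ·
after 11 — deliver 3→1: n1:foll/b8/[-]
after 12 — deliver 1→3: ·
after 13 — deliver 3→0: n0:foll/b8/[-]
after 14 — deliver 0→3: n3:lead/b8/[-]
after 15 — deliver 1→3: ·
after 16 — deliver 3→4: ·
after 17 — deliver 3→2: n2:foll/b8/[-]
after 18 — deliver 2→4: ·
after 19 — propose(1,'p'): ·
after 20 — deliver 1→2: ·
after 21 — deliver 2→1: ·
after 22 — deliver 1→0: ·
after 23 — deliver 0→1: ·

8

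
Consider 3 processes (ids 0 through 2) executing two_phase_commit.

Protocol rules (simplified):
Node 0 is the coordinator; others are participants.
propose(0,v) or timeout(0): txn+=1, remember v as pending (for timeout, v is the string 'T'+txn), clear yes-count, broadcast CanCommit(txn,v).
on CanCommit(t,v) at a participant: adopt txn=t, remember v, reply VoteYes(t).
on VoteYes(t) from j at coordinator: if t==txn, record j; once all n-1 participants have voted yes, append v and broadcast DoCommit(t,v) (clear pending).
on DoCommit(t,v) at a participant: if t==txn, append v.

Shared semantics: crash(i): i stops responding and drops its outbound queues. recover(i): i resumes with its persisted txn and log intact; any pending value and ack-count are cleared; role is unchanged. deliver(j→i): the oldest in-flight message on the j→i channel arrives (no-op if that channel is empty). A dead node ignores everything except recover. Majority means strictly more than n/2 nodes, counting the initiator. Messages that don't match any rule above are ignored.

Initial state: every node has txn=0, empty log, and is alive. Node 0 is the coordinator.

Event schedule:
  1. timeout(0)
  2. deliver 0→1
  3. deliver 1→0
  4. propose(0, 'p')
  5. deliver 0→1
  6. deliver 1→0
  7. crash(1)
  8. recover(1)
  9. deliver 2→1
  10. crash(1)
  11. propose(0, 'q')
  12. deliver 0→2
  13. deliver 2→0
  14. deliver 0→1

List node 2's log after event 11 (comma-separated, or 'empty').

[1] timeout(0) → N0(coor t1 [-])
[2] deliver 0→1 → N1(part t1 [-])
[3] deliver 1→0 → ∅
[4] propose(0,'p') → N0(coor t2 [-])
[5] deliver 0→1 → N1(part t2 [-])
[6] deliver 1→0 → ∅
[7] crash(1) → N1(✗part t2 [-])
[8] recover(1) → N1(part t2 [-])
[9] deliver 2→1 → ∅
[10] crash(1) → N1(✗part t2 [-])
[11] propose(0,'q') → N0(coor t3 [-])

empty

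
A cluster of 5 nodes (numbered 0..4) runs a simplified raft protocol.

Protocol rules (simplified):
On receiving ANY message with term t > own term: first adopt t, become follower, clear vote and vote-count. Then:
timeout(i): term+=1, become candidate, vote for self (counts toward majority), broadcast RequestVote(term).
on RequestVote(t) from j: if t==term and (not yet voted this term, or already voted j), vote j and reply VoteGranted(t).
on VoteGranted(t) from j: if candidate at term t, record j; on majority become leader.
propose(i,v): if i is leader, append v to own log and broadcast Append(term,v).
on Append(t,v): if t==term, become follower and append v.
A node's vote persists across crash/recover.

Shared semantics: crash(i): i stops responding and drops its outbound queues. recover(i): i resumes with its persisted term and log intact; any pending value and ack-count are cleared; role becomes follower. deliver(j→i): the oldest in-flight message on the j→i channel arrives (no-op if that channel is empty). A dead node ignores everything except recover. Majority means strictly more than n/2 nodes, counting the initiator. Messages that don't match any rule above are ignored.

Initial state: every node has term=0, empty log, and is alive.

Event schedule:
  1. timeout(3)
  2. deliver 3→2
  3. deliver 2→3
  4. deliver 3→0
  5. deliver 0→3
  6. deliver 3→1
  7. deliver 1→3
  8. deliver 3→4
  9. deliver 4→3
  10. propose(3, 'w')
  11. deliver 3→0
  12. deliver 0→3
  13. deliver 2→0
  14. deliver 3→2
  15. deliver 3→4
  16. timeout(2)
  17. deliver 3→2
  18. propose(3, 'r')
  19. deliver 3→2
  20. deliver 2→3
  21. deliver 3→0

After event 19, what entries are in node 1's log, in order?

after 1 — timeout(3): n3:cand/t1/[-]
after 2 — deliver 3→2: n2:foll/t1/[-]
after 3 — deliver 2→3: ·
after 4 — deliver 3→0: n0:foll/t1/[-]
after 5 — deliver 0→3: n3:lead/t1/[-]
after 6 — deliver 3→1: n1:foll/t1/[-]
after 7 — deliver 1→3: ·
after 8 — deliver 3→4: n4:foll/t1/[-]
after 9 — deliver 4→3: ·
after 10 — propose(3,'w'): n3:lead/t1/[w]
after 11 — deliver 3→0: n0:foll/t1/[w]
after 12 — deliver 0→3: ·
after 13 — deliver 2→0: ·
after 14 — deliver 3→2: n2:foll/t1/[w]
after 15 — deliver 3→4: n4:foll/t1/[w]
after 16 — timeout(2): n2:cand/t2/[w]
after 17 — deliver 3→2: ·
after 18 — propose(3,'r'): n3:lead/t1/[w,r]
after 19 — deliver 3→2: ·

empty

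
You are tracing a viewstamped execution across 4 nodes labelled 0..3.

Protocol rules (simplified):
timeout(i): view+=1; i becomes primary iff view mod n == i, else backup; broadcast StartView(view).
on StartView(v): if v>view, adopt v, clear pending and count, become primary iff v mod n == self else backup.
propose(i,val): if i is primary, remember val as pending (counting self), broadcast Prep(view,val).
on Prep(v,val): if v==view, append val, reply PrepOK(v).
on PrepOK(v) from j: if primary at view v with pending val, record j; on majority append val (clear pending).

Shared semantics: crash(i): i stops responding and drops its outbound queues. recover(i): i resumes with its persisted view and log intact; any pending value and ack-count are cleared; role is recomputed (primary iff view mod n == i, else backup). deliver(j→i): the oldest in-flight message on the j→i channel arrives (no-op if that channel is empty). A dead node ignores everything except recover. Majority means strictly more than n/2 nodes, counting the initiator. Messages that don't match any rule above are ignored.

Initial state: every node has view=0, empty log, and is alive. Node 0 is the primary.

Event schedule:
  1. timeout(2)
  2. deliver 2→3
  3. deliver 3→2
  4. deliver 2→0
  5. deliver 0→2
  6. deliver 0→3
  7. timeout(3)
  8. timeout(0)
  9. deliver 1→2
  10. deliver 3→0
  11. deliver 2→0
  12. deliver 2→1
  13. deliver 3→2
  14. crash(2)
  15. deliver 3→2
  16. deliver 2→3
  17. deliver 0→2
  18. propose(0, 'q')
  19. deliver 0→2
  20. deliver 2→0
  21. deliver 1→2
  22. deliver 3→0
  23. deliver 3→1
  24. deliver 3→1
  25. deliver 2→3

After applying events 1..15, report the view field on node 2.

2

after 1 — timeout(2): n2:back/v1/[-]
after 2 — deliver 2→3: n3:back/v1/[-]
after 3 — deliver 3→2: ·
after 4 — deliver 2→0: n0:back/v1/[-]
after 5 — deliver 0→2: ·
after 6 — deliver 0→3: ·
after 7 — timeout(3): n3:back/v2/[-]
after 8 — timeout(0): n0:back/v2/[-]
after 9 — deliver 1→2: ·
after 10 — deliver 3→0: ·
after 11 — deliver 2→0: ·
after 12 — deliver 2→1: n1:prim/v1/[-]
after 13 — deliver 3→2: n2:prim/v2/[-]
after 14 — crash(2): n2:✗prim/v2/[-]
after 15 — deliver 3→2: ·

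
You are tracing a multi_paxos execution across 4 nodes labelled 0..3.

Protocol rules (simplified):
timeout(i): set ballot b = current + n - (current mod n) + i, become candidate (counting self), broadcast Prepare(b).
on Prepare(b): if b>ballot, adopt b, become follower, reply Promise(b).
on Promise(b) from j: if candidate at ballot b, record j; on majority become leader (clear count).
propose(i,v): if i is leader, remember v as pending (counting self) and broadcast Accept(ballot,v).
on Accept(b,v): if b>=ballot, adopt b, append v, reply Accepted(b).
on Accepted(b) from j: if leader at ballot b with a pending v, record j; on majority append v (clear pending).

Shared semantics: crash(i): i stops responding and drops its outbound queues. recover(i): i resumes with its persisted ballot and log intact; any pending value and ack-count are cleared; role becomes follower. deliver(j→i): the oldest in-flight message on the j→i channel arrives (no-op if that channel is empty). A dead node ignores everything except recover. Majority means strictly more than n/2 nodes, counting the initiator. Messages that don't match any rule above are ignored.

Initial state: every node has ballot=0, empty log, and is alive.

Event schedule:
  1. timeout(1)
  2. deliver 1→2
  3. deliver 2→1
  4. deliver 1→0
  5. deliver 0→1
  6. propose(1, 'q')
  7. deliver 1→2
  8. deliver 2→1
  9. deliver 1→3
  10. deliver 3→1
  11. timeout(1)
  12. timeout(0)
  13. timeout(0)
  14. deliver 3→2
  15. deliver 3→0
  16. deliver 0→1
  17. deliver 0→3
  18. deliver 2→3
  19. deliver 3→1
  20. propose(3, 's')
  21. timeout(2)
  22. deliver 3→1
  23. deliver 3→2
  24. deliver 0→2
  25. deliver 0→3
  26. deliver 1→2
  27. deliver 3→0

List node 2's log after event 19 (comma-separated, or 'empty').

[1] timeout(1) → N1(cand b5 [-])
[2] deliver 1→2 → N2(foll b5 [-])
[3] deliver 2→1 → ∅
[4] deliver 1→0 → N0(foll b5 [-])
[5] deliver 0→1 → N1(lead b5 [-])
[6] propose(1,'q') → ∅
[7] deliver 1→2 → N2(foll b5 [q])
[8] deliver 2→1 → ∅
[9] deliver 1→3 → N3(foll b5 [-])
[10] deliver 3→1 → ∅
[11] timeout(1) → N1(cand b9 [-])
[12] timeout(0) → N0(cand b8 [-])
[13] timeout(0) → N0(cand b12 [-])
[14] deliver 3→2 → ∅
[15] deliver 3→0 → ∅
[16] deliver 0→1 → ∅
[17] deliver 0→3 → N3(foll b8 [-])
[18] deliver 2→3 → ∅
[19] deliver 3→1 → ∅

q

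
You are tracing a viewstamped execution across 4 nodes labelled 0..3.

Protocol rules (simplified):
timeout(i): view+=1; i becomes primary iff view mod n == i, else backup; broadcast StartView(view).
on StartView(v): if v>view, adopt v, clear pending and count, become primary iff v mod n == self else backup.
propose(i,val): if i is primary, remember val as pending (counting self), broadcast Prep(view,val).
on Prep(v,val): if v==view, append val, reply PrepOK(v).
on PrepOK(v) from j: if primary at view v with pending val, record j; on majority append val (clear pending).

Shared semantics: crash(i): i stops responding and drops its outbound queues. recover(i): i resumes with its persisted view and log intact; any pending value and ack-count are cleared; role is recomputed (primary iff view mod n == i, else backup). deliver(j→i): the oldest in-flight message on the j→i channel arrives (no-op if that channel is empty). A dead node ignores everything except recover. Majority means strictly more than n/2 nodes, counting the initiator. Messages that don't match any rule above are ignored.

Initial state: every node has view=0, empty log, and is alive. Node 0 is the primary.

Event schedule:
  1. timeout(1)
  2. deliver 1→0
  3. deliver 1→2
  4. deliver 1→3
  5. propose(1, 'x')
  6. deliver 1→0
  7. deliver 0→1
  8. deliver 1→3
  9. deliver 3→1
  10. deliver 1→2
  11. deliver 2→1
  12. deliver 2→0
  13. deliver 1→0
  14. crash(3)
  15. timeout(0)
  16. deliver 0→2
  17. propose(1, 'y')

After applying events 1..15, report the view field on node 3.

1

after 1 — timeout(1): n1:prim/v1/[-]
after 2 — deliver 1→0: n0:back/v1/[-]
after 3 — deliver 1→2: n2:back/v1/[-]
after 4 — deliver 1→3: n3:back/v1/[-]
after 5 — propose(1,'x'): ·
after 6 — deliver 1→0: n0:back/v1/[x]
after 7 — deliver 0→1: ·
after 8 — deliver 1→3: n3:back/v1/[x]
after 9 — deliver 3→1: n1:prim/v1/[x]
after 10 — deliver 1→2: n2:back/v1/[x]
after 11 — deliver 2→1: ·
after 12 — deliver 2→0: ·
after 13 — deliver 1→0: ·
after 14 — crash(3): n3:✗back/v1/[x]
after 15 — timeout(0): n0:back/v2/[x]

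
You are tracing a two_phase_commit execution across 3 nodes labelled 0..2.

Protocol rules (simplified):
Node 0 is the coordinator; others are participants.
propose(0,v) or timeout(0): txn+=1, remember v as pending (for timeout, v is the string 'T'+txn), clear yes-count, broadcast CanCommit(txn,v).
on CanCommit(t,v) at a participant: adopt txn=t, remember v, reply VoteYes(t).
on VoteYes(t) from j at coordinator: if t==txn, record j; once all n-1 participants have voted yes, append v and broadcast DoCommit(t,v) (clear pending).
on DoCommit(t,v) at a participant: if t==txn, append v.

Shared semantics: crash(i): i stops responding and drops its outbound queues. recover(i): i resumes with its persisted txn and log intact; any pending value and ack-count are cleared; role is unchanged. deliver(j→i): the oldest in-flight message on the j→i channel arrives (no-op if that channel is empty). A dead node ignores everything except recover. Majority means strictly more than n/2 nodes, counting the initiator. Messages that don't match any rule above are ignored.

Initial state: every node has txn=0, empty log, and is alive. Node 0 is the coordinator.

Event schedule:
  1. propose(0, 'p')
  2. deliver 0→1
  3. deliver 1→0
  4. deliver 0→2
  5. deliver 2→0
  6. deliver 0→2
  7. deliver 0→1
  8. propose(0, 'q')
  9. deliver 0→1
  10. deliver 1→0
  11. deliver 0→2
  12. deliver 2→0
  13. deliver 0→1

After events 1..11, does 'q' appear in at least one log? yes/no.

no

[1] propose(0,'p') → N0(coor t1 [-])
[2] deliver 0→1 → N1(part t1 [-])
[3] deliver 1→0 → ∅
[4] deliver 0→2 → N2(part t1 [-])
[5] deliver 2→0 → N0(coor t1 [p])
[6] deliver 0→2 → N2(part t1 [p])
[7] deliver 0→1 → N1(part t1 [p])
[8] propose(0,'q') → N0(coor t2 [p])
[9] deliver 0→1 → N1(part t2 [p])
[10] deliver 1→0 → ∅
[11] deliver 0→2 → N2(part t2 [p])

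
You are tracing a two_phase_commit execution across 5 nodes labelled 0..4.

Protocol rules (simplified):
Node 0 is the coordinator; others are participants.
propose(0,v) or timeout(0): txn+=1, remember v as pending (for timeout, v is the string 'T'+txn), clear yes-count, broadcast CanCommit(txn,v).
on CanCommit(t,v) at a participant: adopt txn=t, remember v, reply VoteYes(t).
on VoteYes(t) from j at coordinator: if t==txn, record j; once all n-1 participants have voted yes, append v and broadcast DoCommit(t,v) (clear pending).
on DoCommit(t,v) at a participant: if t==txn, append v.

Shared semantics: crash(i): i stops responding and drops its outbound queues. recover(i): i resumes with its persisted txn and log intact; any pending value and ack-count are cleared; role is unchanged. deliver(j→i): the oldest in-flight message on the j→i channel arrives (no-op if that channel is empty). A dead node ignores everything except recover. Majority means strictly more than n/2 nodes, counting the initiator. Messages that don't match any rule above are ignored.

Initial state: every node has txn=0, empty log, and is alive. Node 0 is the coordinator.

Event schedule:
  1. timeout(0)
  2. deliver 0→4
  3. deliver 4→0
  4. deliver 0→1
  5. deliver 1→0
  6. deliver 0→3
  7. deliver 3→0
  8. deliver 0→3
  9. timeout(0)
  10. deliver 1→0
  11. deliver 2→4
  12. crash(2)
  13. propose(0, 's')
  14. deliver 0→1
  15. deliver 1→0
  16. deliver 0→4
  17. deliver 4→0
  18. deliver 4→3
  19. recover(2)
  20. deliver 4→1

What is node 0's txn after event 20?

after 1 — timeout(0): n0:coor/t1/[-]
after 2 — deliver 0→4: n4:part/t1/[-]
after 3 — deliver 4→0: ·
after 4 — deliver 0→1: n1:part/t1/[-]
after 5 — deliver 1→0: ·
after 6 — deliver 0→3: n3:part/t1/[-]
after 7 — deliver 3→0: ·
after 8 — deliver 0→3: ·
after 9 — timeout(0): n0:coor/t2/[-]
after 10 — deliver 1→0: ·
after 11 — deliver 2→4: ·
after 12 — crash(2): n2:✗part/t0/[-]
after 13 — propose(0,'s'): n0:coor/t3/[-]
after 14 — deliver 0→1: n1:part/t2/[-]
after 15 — deliver 1→0: ·
after 16 — deliver 0→4: n4:part/t2/[-]
after 17 — deliver 4→0: ·
after 18 — deliver 4→3: ·
after 19 — recover(2): n2:part/t0/[-]
after 20 — deliver 4→1: ·

3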